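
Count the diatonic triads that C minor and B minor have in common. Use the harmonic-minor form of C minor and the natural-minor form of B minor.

1

Diatonic triads of C minor (harmonic minor): Cm (i), Ddim (ii°), Ebaug (III+), Fm (iv), G (V), Ab (VI), Bdim (vii°).
Diatonic triads of B minor (natural minor): Bm (i), C#dim (ii°), D (III), Em (iv), F#m (v), G (VI), A (VII).
Matching root and quality in both lists: G.
That gives 1 common triad.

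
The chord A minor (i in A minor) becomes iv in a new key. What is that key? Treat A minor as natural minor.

E minor

The numeral iv denotes a minor triad on scale degree 4. With A on degree 4, the tonic of the new key is E.
Degree 4 carries a minor triad in minor keys, so the destination is E minor.
Check: the diatonic triads of E minor (natural minor) are Em (i), F#dim (ii°), G (III), Am (iv), Bm (v), C (VI), D (VII) — A minor is indeed iv.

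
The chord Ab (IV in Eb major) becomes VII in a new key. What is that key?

Bb minor

The numeral VII denotes a major triad on scale degree 7. With Ab on degree 7, the tonic of the new key is Bb.
Degree 7 carries a major triad in natural-minor keys, so the destination is Bb minor.
Check: the diatonic triads of Bb minor (natural minor) are Bbm (i), Cdim (ii°), Db (III), Ebm (iv), Fm (v), Gb (VI), Ab (VII) — Ab is indeed VII.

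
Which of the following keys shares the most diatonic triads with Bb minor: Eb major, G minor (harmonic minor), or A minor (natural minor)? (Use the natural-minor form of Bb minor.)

Eb major

Triads of Bb minor (natural minor): Bbm (i), Cdim (ii°), Db (III), Ebm (iv), Fm (v), Gb (VI), Ab (VII).
Eb major shares 2: Fm, Ab.
G minor (harmonic minor) shares 0: none.
A minor (natural minor) shares 0: none.
The most common triads (2) are shared with Eb major.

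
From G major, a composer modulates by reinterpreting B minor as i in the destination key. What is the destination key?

B minor

The numeral i denotes a minor triad on scale degree 1. With B on degree 1, the tonic of the new key is B.
Degree 1 carries a minor triad in minor keys, so the destination is B minor.
Check: the diatonic triads of B minor (natural minor) are Bm (i), C#dim (ii°), D (III), Em (iv), F#m (v), G (VI), A (VII) — B minor is indeed i.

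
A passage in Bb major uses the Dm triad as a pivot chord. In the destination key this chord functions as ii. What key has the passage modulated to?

The numeral ii denotes a minor triad on scale degree 2. With D on degree 2, the tonic of the new key is C.
Degree 2 carries a minor triad in major keys, so the destination is C major.
Check: the diatonic triads of C major are C (I), Dm (ii), Em (iii), F (IV), G (V), Am (vi), Bdim (vii°) — Dm is indeed ii.

C major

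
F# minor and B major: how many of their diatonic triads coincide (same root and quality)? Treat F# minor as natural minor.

2

Diatonic triads of F# minor (natural minor): F#m (i), G#dim (ii°), A (III), Bm (iv), C#m (v), D (VI), E (VII).
Diatonic triads of B major: B (I), C#m (ii), D#m (iii), E (IV), F# (V), G#m (vi), A#dim (vii°).
Matching root and quality in both lists: C#m, E.
That gives 2 common triads.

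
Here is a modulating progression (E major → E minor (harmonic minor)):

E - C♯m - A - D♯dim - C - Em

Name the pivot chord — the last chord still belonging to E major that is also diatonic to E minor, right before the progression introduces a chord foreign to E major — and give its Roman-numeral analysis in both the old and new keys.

Chords diatonic to E major: E, F♯m, G♯m, A, B, C♯m, D♯dim.
Reading the progression, the first chord not in that set is C, so the modulation leaves E major there.
The chord immediately before C is D♯dim, which is diatonic to both keys: vii° in E major and vii° in E minor.

D♯dim — vii° in E major, vii° in E minor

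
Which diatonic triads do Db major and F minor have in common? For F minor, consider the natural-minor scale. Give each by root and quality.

Triads in Db major: Db (I), Ebm (ii), Fm (iii), Gb (IV), Ab (V), Bbm (vi), Cdim (vii°).
Triads in F minor (natural minor): Fm (i), Gdim (ii°), Ab (III), Bbm (iv), Cm (v), Db (VI), Eb (VII).
Shared triads with their functions: Db (I in Db major, VI in F minor); Fm (iii in Db major, i in F minor); Ab (V in Db major, III in F minor); Bbm (vi in Db major, iv in F minor).

Db, Fm, Ab, Bbm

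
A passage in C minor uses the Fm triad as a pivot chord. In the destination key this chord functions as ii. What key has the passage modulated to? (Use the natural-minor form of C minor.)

The numeral ii denotes a minor triad on scale degree 2. With F on degree 2, the tonic of the new key is Eb.
Degree 2 carries a minor triad in major keys, so the destination is Eb major.
Check: the diatonic triads of Eb major are Eb (I), Fm (ii), Gm (iii), Ab (IV), Bb (V), Cm (vi), Ddim (vii°) — Fm is indeed ii.

Eb major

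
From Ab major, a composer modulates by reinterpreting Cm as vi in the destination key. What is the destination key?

Eb major

The numeral vi denotes a minor triad on scale degree 6. With C on degree 6, the tonic of the new key is Eb.
Degree 6 carries a minor triad in major keys, so the destination is Eb major.
Check: the diatonic triads of Eb major are Eb (I), Fm (ii), Gm (iii), Ab (IV), Bb (V), Cm (vi), Ddim (vii°) — Cm is indeed vi.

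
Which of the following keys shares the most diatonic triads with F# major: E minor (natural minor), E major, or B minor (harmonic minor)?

Triads of F# major: F# (I), G#m (ii), A#m (iii), B (IV), C# (V), D#m (vi), E#dim (vii°).
E minor (natural minor) shares 0: none.
E major shares 2: G#m, B.
B minor (harmonic minor) shares 1: F#.
The most common triads (2) are shared with E major.

E major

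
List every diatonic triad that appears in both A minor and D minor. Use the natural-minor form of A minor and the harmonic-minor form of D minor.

Triads in A minor (natural minor): A minor (i), B diminished (ii°), C major (III), D minor (iv), E minor (v), F major (VI), G major (VII).
Triads in D minor (harmonic minor): D minor (i), E diminished (ii°), F augmented (III+), G minor (iv), A major (V), Bb major (VI), C# diminished (vii°).
Shared triads with their functions: D minor (iv in A minor, i in D minor).

Dm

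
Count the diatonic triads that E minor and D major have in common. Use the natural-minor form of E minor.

Diatonic triads of E minor (natural minor): Em (i), F♯dim (ii°), G (III), Am (iv), Bm (v), C (VI), D (VII).
Diatonic triads of D major: D (I), Em (ii), F♯m (iii), G (IV), A (V), Bm (vi), C♯dim (vii°).
Matching root and quality in both lists: Em, G, Bm, D.
That gives 4 common triads.

4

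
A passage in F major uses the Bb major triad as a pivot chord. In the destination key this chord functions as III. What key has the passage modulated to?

G minor

The numeral III denotes a major triad on scale degree 3. With Bb on degree 3, the tonic of the new key is G.
Degree 3 carries a major triad in natural-minor keys, so the destination is G minor.
Check: the diatonic triads of G minor (natural minor) are Gm (i), Adim (ii°), Bb (III), Cm (iv), Dm (v), Eb (VI), F (VII) — Bb major is indeed III.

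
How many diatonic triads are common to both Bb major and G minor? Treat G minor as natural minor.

7

Diatonic triads of Bb major: Bb (I), Cm (ii), Dm (iii), Eb (IV), F (V), Gm (vi), Adim (vii°).
Diatonic triads of G minor (natural minor): Gm (i), Adim (ii°), Bb (III), Cm (iv), Dm (v), Eb (VI), F (VII).
Matching root and quality in both lists: Bb, Cm, Dm, Eb, F, Gm, Adim.
That gives 7 common triads.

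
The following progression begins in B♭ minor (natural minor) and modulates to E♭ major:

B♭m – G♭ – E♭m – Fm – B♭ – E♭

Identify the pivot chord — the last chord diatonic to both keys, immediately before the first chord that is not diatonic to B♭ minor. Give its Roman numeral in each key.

Fm — v in B♭ minor, ii in E♭ major

Chords diatonic to B♭ minor: B♭m, Cdim, D♭, E♭m, Fm, G♭, A♭.
Reading the progression, the first chord not in that set is B♭, so the modulation leaves B♭ minor there.
The chord immediately before B♭ is Fm, which is diatonic to both keys: v in B♭ minor and ii in E♭ major.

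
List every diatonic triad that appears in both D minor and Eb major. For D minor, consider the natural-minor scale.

Gm, Bb

Triads in D minor (natural minor): Dm (i), Edim (ii°), F (III), Gm (iv), Am (v), Bb (VI), C (VII).
Triads in Eb major: Eb (I), Fm (ii), Gm (iii), Ab (IV), Bb (V), Cm (vi), Ddim (vii°).
Shared triads with their functions: Gm (iv in D minor, iii in Eb major); Bb (VI in D minor, V in Eb major).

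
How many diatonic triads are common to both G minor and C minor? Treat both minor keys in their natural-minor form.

Diatonic triads of G minor (natural minor): G minor (i), A diminished (ii°), Bb major (III), C minor (iv), D minor (v), Eb major (VI), F major (VII).
Diatonic triads of C minor (natural minor): C minor (i), D diminished (ii°), Eb major (III), F minor (iv), G minor (v), Ab major (VI), Bb major (VII).
Matching root and quality in both lists: G minor, Bb major, C minor, Eb major.
That gives 4 common triads.

4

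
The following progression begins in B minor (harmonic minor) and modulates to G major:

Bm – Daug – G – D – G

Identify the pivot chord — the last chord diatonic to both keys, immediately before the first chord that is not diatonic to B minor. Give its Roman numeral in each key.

G — VI in B minor, I in G major

Chords diatonic to B minor: Bm, C#dim, Daug, Em, F#, G, A#dim.
Reading the progression, the first chord not in that set is D, so the modulation leaves B minor there.
The chord immediately before D is G, which is diatonic to both keys: VI in B minor and I in G major.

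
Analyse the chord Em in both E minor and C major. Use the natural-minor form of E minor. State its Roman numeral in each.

i in E minor; iii in C major

The scale of E minor (natural minor) is E F# G A B C D; E is degree 1, and the triad built there (E-G-B) is minor, so it is i.
The scale of C major is C D E F G A B; E is degree 3, and the triad built there (E-G-B) is minor, so it is iii.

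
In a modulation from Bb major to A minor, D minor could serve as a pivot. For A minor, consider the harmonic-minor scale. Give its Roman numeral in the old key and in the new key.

iii in Bb major; iv in A minor

The scale of Bb major is Bb C D Eb F G A; D is degree 3, and the triad built there (D-F-A) is minor, so it is iii.
The scale of A minor (harmonic minor) is A B C D E F G#; D is degree 4, and the triad built there (D-F-A) is minor, so it is iv.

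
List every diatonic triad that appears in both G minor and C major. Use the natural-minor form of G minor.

Triads in G minor (natural minor): Gm (i), Adim (ii°), Bb (III), Cm (iv), Dm (v), Eb (VI), F (VII).
Triads in C major: C (I), Dm (ii), Em (iii), F (IV), G (V), Am (vi), Bdim (vii°).
Shared triads with their functions: Dm (v in G minor, ii in C major); F (VII in G minor, IV in C major).

Dm, F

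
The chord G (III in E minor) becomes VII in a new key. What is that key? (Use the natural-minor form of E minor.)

A minor

The numeral VII denotes a major triad on scale degree 7. With G on degree 7, the tonic of the new key is A.
Degree 7 carries a major triad in natural-minor keys, so the destination is A minor.
Check: the diatonic triads of A minor (natural minor) are Am (i), Bdim (ii°), C (III), Dm (iv), Em (v), F (VI), G (VII) — G is indeed VII.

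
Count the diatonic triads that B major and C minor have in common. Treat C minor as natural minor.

0

Diatonic triads of B major: B (I), C♯m (ii), D♯m (iii), E (IV), F♯ (V), G♯m (vi), A♯dim (vii°).
Diatonic triads of C minor (natural minor): Cm (i), Ddim (ii°), E♭ (III), Fm (iv), Gm (v), A♭ (VI), B♭ (VII).
No triad has the same root and quality in both keys.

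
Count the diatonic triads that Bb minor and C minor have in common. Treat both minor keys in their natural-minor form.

Diatonic triads of Bb minor (natural minor): Bbm (i), Cdim (ii°), Db (III), Ebm (iv), Fm (v), Gb (VI), Ab (VII).
Diatonic triads of C minor (natural minor): Cm (i), Ddim (ii°), Eb (III), Fm (iv), Gm (v), Ab (VI), Bb (VII).
Matching root and quality in both lists: Fm, Ab.
That gives 2 common triads.

2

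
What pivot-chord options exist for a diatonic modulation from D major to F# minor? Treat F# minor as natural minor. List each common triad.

Triads in D major: D major (I), E minor (ii), F# minor (iii), G major (IV), A major (V), B minor (vi), C# diminished (vii°).
Triads in F# minor (natural minor): F# minor (i), G# diminished (ii°), A major (III), B minor (iv), C# minor (v), D major (VI), E major (VII).
Shared triads with their functions: D major (I in D major, VI in F# minor); F# minor (iii in D major, i in F# minor); A major (V in D major, III in F# minor); B minor (vi in D major, iv in F# minor).

D, F#m, A, Bm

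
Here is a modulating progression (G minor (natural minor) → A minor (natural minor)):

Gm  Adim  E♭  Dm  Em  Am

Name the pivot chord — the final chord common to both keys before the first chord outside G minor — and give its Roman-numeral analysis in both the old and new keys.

Chords diatonic to G minor: Gm, Adim, B♭, Cm, Dm, E♭, F.
Reading the progression, the first chord not in that set is Em, so the modulation leaves G minor there.
The chord immediately before Em is Dm, which is diatonic to both keys: v in G minor and iv in A minor.

Dm — v in G minor, iv in A minor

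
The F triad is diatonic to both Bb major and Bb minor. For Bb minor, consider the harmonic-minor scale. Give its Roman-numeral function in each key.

The scale of Bb major is Bb C D Eb F G A; F is degree 5, and the triad built there (F-A-C) is major, so it is V.
The scale of Bb minor (harmonic minor) is Bb C Db Eb F Gb A; F is degree 5, and the triad built there (F-A-C) is major, so it is V.

V in Bb major; V in Bb minor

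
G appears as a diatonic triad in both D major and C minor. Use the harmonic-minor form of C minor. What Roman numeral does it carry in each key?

The scale of D major is D E F# G A B C#; G is degree 4, and the triad built there (G-B-D) is major, so it is IV.
The scale of C minor (harmonic minor) is C D Eb F G Ab B; G is degree 5, and the triad built there (G-B-D) is major, so it is V.

IV in D major; V in C minor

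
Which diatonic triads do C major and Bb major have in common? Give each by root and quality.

Triads in C major: C major (I), D minor (ii), E minor (iii), F major (IV), G major (V), A minor (vi), B diminished (vii°).
Triads in Bb major: Bb major (I), C minor (ii), D minor (iii), Eb major (IV), F major (V), G minor (vi), A diminished (vii°).
Shared triads with their functions: D minor (ii in C major, iii in Bb major); F major (IV in C major, V in Bb major).

Dm, F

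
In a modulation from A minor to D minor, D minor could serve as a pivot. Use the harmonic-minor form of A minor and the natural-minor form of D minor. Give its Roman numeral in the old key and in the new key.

iv in A minor; i in D minor

The scale of A minor (harmonic minor) is A B C D E F G#; D is degree 4, and the triad built there (D-F-A) is minor, so it is iv.
The scale of D minor (natural minor) is D E F G A Bb C; D is degree 1, and the triad built there (D-F-A) is minor, so it is i.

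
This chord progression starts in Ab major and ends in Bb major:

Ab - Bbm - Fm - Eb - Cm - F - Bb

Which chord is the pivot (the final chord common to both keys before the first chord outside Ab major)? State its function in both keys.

Chords diatonic to Ab major: Ab, Bbm, Cm, Db, Eb, Fm, Gdim.
Reading the progression, the first chord not in that set is F, so the modulation leaves Ab major there.
The chord immediately before F is Cm, which is diatonic to both keys: iii in Ab major and ii in Bb major.

Cm — iii in Ab major, ii in Bb major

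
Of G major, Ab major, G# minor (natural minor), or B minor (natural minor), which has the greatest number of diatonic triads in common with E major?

Triads of E major: E major (I), F# minor (ii), G# minor (iii), A major (IV), B major (V), C# minor (vi), D# diminished (vii°).
G major shares 0: none.
Ab major shares 0: none.
G# minor (natural minor) shares 4: E, G#m, B, C#m.
B minor (natural minor) shares 2: F#m, A.
The most common triads (4) are shared with G# minor.

G# minor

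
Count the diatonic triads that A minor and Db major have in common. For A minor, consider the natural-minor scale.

0

Diatonic triads of A minor (natural minor): A minor (i), B diminished (ii°), C major (III), D minor (iv), E minor (v), F major (VI), G major (VII).
Diatonic triads of Db major: Db major (I), Eb minor (ii), F minor (iii), Gb major (IV), Ab major (V), Bb minor (vi), C diminished (vii°).
No triad has the same root and quality in both keys.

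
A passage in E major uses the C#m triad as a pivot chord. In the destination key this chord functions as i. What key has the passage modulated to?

The numeral i denotes a minor triad on scale degree 1. With C# on degree 1, the tonic of the new key is C#.
Degree 1 carries a minor triad in minor keys, so the destination is C# minor.
Check: the diatonic triads of C# minor (natural minor) are C#m (i), D#dim (ii°), E (III), F#m (iv), G#m (v), A (VI), B (VII) — C#m is indeed i.

C# minor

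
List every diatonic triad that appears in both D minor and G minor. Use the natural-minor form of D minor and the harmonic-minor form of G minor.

Triads in D minor (natural minor): Dm (i), Edim (ii°), F (III), Gm (iv), Am (v), Bb (VI), C (VII).
Triads in G minor (harmonic minor): Gm (i), Adim (ii°), Bbaug (III+), Cm (iv), D (V), Eb (VI), F#dim (vii°).
Shared triads with their functions: Gm (iv in D minor, i in G minor).

Gm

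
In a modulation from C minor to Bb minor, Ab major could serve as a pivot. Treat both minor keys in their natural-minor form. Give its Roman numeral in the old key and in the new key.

VI in C minor; VII in Bb minor

The scale of C minor (natural minor) is C D Eb F G Ab Bb; Ab is degree 6, and the triad built there (Ab-C-Eb) is major, so it is VI.
The scale of Bb minor (natural minor) is Bb C Db Eb F Gb Ab; Ab is degree 7, and the triad built there (Ab-C-Eb) is major, so it is VII.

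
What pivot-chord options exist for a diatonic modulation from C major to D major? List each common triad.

Em, G

Triads in C major: C (I), Dm (ii), Em (iii), F (IV), G (V), Am (vi), Bdim (vii°).
Triads in D major: D (I), Em (ii), F♯m (iii), G (IV), A (V), Bm (vi), C♯dim (vii°).
Shared triads with their functions: Em (iii in C major, ii in D major); G (V in C major, IV in D major).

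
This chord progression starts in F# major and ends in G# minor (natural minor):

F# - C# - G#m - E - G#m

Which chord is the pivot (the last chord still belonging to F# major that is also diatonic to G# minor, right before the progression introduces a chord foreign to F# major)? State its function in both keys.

G#m — ii in F# major, i in G# minor

Chords diatonic to F# major: F#, G#m, A#m, B, C#, D#m, E#dim.
Reading the progression, the first chord not in that set is E, so the modulation leaves F# major there.
The chord immediately before E is G#m, which is diatonic to both keys: ii in F# major and i in G# minor.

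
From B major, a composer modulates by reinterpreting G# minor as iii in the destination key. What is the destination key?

E major

The numeral iii denotes a minor triad on scale degree 3. With G# on degree 3, the tonic of the new key is E.
Degree 3 carries a minor triad in major keys, so the destination is E major.
Check: the diatonic triads of E major are E (I), F#m (ii), G#m (iii), A (IV), B (V), C#m (vi), D#dim (vii°) — G# minor is indeed iii.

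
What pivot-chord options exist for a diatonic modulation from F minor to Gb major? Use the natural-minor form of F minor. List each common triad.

Triads in F minor (natural minor): F minor (i), G diminished (ii°), Ab major (III), Bb minor (iv), C minor (v), Db major (VI), Eb major (VII).
Triads in Gb major: Gb major (I), Ab minor (ii), Bb minor (iii), Cb major (IV), Db major (V), Eb minor (vi), F diminished (vii°).
Shared triads with their functions: Bb minor (iv in F minor, iii in Gb major); Db major (VI in F minor, V in Gb major).

Bbm, Db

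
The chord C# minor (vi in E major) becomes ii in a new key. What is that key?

B major

The numeral ii denotes a minor triad on scale degree 2. With C# on degree 2, the tonic of the new key is B.
Degree 2 carries a minor triad in major keys, so the destination is B major.
Check: the diatonic triads of B major are B (I), C#m (ii), D#m (iii), E (IV), F# (V), G#m (vi), A#dim (vii°) — C# minor is indeed ii.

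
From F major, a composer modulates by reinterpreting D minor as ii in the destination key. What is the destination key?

The numeral ii denotes a minor triad on scale degree 2. With D on degree 2, the tonic of the new key is C.
Degree 2 carries a minor triad in major keys, so the destination is C major.
Check: the diatonic triads of C major are C (I), Dm (ii), Em (iii), F (IV), G (V), Am (vi), Bdim (vii°) — D minor is indeed ii.

C major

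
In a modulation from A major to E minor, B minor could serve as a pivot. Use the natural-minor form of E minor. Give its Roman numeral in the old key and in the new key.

The scale of A major is A B C# D E F# G#; B is degree 2, and the triad built there (B-D-F#) is minor, so it is ii.
The scale of E minor (natural minor) is E F# G A B C D; B is degree 5, and the triad built there (B-D-F#) is minor, so it is v.

ii in A major; v in E minor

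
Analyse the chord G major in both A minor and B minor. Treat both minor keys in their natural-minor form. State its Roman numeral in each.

The scale of A minor (natural minor) is A B C D E F G; G is degree 7, and the triad built there (G-B-D) is major, so it is VII.
The scale of B minor (natural minor) is B C♯ D E F♯ G A; G is degree 6, and the triad built there (G-B-D) is major, so it is VI.

VII in A minor; VI in B minor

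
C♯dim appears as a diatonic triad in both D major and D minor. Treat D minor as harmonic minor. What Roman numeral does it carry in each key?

The scale of D major is D E F♯ G A B C♯; C♯ is degree 7, and the triad built there (C♯-E-G) is diminished, so it is vii°.
The scale of D minor (harmonic minor) is D E F G A B♭ C♯; C♯ is degree 7, and the triad built there (C♯-E-G) is diminished, so it is vii°.

vii° in D major; vii° in D minor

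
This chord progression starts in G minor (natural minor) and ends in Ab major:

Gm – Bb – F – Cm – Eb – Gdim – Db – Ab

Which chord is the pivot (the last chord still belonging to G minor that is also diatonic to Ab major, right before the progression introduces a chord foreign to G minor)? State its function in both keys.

Chords diatonic to G minor: Gm, Adim, Bb, Cm, Dm, Eb, F.
Reading the progression, the first chord not in that set is Gdim, so the modulation leaves G minor there.
The chord immediately before Gdim is Eb, which is diatonic to both keys: VI in G minor and V in Ab major.

Eb — VI in G minor, V in Ab major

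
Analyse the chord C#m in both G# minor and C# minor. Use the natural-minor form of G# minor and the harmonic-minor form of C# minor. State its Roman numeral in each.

The scale of G# minor (natural minor) is G# A# B C# D# E F#; C# is degree 4, and the triad built there (C#-E-G#) is minor, so it is iv.
The scale of C# minor (harmonic minor) is C# D# E F# G# A B#; C# is degree 1, and the triad built there (C#-E-G#) is minor, so it is i.

iv in G# minor; i in C# minor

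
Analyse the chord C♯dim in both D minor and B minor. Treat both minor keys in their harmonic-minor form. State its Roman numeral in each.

vii° in D minor; ii° in B minor

The scale of D minor (harmonic minor) is D E F G A B♭ C♯; C♯ is degree 7, and the triad built there (C♯-E-G) is diminished, so it is vii°.
The scale of B minor (harmonic minor) is B C♯ D E F♯ G A♯; C♯ is degree 2, and the triad built there (C♯-E-G) is diminished, so it is ii°.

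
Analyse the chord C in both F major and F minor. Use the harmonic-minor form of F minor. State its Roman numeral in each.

V in F major; V in F minor

The scale of F major is F G A Bb C D E; C is degree 5, and the triad built there (C-E-G) is major, so it is V.
The scale of F minor (harmonic minor) is F G Ab Bb C Db E; C is degree 5, and the triad built there (C-E-G) is major, so it is V.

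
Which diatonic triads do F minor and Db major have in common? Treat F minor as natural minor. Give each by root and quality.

Triads in F minor (natural minor): F minor (i), G diminished (ii°), Ab major (III), Bb minor (iv), C minor (v), Db major (VI), Eb major (VII).
Triads in Db major: Db major (I), Eb minor (ii), F minor (iii), Gb major (IV), Ab major (V), Bb minor (vi), C diminished (vii°).
Shared triads with their functions: F minor (i in F minor, iii in Db major); Ab major (III in F minor, V in Db major); Bb minor (iv in F minor, vi in Db major); Db major (VI in F minor, I in Db major).

Fm, Ab, Bbm, Db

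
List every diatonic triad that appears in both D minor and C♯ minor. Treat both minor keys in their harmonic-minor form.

Triads in D minor (harmonic minor): Dm (i), Edim (ii°), Faug (III+), Gm (iv), A (V), B♭ (VI), C♯dim (vii°).
Triads in C♯ minor (harmonic minor): C♯m (i), D♯dim (ii°), Eaug (III+), F♯m (iv), G♯ (V), A (VI), B♯dim (vii°).
Shared triads with their functions: A (V in D minor, VI in C♯ minor).

A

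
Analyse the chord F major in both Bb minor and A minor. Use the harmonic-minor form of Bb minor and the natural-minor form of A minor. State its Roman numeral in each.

The scale of Bb minor (harmonic minor) is Bb C Db Eb F Gb A; F is degree 5, and the triad built there (F-A-C) is major, so it is V.
The scale of A minor (natural minor) is A B C D E F G; F is degree 6, and the triad built there (F-A-C) is major, so it is VI.

V in Bb minor; VI in A minor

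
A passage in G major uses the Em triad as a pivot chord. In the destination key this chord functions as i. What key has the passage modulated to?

The numeral i denotes a minor triad on scale degree 1. With E on degree 1, the tonic of the new key is E.
Degree 1 carries a minor triad in minor keys, so the destination is E minor.
Check: the diatonic triads of E minor (natural minor) are Em (i), F#dim (ii°), G (III), Am (iv), Bm (v), C (VI), D (VII) — Em is indeed i.

E minor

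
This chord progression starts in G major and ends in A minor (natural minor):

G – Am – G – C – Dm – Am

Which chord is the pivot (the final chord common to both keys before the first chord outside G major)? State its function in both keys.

C — IV in G major, III in A minor

Chords diatonic to G major: G, Am, Bm, C, D, Em, F♯dim.
Reading the progression, the first chord not in that set is Dm, so the modulation leaves G major there.
The chord immediately before Dm is C, which is diatonic to both keys: IV in G major and III in A minor.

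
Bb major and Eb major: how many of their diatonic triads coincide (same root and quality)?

Diatonic triads of Bb major: Bb (I), Cm (ii), Dm (iii), Eb (IV), F (V), Gm (vi), Adim (vii°).
Diatonic triads of Eb major: Eb (I), Fm (ii), Gm (iii), Ab (IV), Bb (V), Cm (vi), Ddim (vii°).
Matching root and quality in both lists: Bb, Cm, Eb, Gm.
That gives 4 common triads.

4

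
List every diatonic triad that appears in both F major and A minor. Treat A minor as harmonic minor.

F, Am, Dm

Triads in F major: F (I), Gm (ii), Am (iii), Bb (IV), C (V), Dm (vi), Edim (vii°).
Triads in A minor (harmonic minor): Am (i), Bdim (ii°), Caug (III+), Dm (iv), E (V), F (VI), G#dim (vii°).
Shared triads with their functions: F (I in F major, VI in A minor); Am (iii in F major, i in A minor); Dm (vi in F major, iv in A minor).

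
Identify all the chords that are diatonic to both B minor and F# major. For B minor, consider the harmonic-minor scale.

Triads in B minor (harmonic minor): B minor (i), C# diminished (ii°), D augmented (III+), E minor (iv), F# major (V), G major (VI), A# diminished (vii°).
Triads in F# major: F# major (I), G# minor (ii), A# minor (iii), B major (IV), C# major (V), D# minor (vi), E# diminished (vii°).
Shared triads with their functions: F# major (V in B minor, I in F# major).

F#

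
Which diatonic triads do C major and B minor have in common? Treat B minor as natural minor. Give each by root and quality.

Triads in C major: C (I), Dm (ii), Em (iii), F (IV), G (V), Am (vi), Bdim (vii°).
Triads in B minor (natural minor): Bm (i), C#dim (ii°), D (III), Em (iv), F#m (v), G (VI), A (VII).
Shared triads with their functions: Em (iii in C major, iv in B minor); G (V in C major, VI in B minor).

Em, G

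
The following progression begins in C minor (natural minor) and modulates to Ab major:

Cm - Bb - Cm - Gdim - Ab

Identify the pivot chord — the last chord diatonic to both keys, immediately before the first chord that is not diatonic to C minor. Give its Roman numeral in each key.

Chords diatonic to C minor: Cm, Ddim, Eb, Fm, Gm, Ab, Bb.
Reading the progression, the first chord not in that set is Gdim, so the modulation leaves C minor there.
The chord immediately before Gdim is Cm, which is diatonic to both keys: i in C minor and iii in Ab major.

Cm — i in C minor, iii in Ab major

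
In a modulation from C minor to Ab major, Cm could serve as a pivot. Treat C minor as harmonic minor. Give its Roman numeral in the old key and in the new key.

i in C minor; iii in Ab major

The scale of C minor (harmonic minor) is C D Eb F G Ab B; C is degree 1, and the triad built there (C-Eb-G) is minor, so it is i.
The scale of Ab major is Ab Bb C Db Eb F G; C is degree 3, and the triad built there (C-Eb-G) is minor, so it is iii.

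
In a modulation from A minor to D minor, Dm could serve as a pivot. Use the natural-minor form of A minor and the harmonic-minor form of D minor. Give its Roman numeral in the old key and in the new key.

The scale of A minor (natural minor) is A B C D E F G; D is degree 4, and the triad built there (D-F-A) is minor, so it is iv.
The scale of D minor (harmonic minor) is D E F G A Bb C#; D is degree 1, and the triad built there (D-F-A) is minor, so it is i.

iv in A minor; i in D minor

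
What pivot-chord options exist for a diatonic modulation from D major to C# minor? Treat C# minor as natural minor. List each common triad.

Triads in D major: D (I), Em (ii), F#m (iii), G (IV), A (V), Bm (vi), C#dim (vii°).
Triads in C# minor (natural minor): C#m (i), D#dim (ii°), E (III), F#m (iv), G#m (v), A (VI), B (VII).
Shared triads with their functions: F#m (iii in D major, iv in C# minor); A (V in D major, VI in C# minor).

F#m, A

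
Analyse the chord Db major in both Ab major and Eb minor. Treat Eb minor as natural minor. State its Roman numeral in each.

IV in Ab major; VII in Eb minor

The scale of Ab major is Ab Bb C Db Eb F G; Db is degree 4, and the triad built there (Db-F-Ab) is major, so it is IV.
The scale of Eb minor (natural minor) is Eb F Gb Ab Bb Cb Db; Db is degree 7, and the triad built there (Db-F-Ab) is major, so it is VII.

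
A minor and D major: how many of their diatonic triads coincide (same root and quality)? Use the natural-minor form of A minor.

Diatonic triads of A minor (natural minor): A minor (i), B diminished (ii°), C major (III), D minor (iv), E minor (v), F major (VI), G major (VII).
Diatonic triads of D major: D major (I), E minor (ii), F# minor (iii), G major (IV), A major (V), B minor (vi), C# diminished (vii°).
Matching root and quality in both lists: E minor, G major.
That gives 2 common triads.

2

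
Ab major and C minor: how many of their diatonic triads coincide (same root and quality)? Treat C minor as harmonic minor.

Diatonic triads of Ab major: Ab (I), Bbm (ii), Cm (iii), Db (IV), Eb (V), Fm (vi), Gdim (vii°).
Diatonic triads of C minor (harmonic minor): Cm (i), Ddim (ii°), Ebaug (III+), Fm (iv), G (V), Ab (VI), Bdim (vii°).
Matching root and quality in both lists: Ab, Cm, Fm.
That gives 3 common triads.

3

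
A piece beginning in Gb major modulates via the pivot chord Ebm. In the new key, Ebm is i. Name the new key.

The numeral i denotes a minor triad on scale degree 1. With Eb on degree 1, the tonic of the new key is Eb.
Degree 1 carries a minor triad in minor keys, so the destination is Eb minor.
Check: the diatonic triads of Eb minor (natural minor) are Ebm (i), Fdim (ii°), Gb (III), Abm (iv), Bbm (v), Cb (VI), Db (VII) — Ebm is indeed i.

Eb minor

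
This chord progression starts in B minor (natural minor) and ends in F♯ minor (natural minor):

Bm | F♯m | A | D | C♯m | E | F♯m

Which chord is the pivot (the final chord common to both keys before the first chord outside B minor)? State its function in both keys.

D — III in B minor, VI in F♯ minor

Chords diatonic to B minor: Bm, C♯dim, D, Em, F♯m, G, A.
Reading the progression, the first chord not in that set is C♯m, so the modulation leaves B minor there.
The chord immediately before C♯m is D, which is diatonic to both keys: III in B minor and VI in F♯ minor.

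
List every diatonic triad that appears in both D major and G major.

Triads in D major: D (I), Em (ii), F#m (iii), G (IV), A (V), Bm (vi), C#dim (vii°).
Triads in G major: G (I), Am (ii), Bm (iii), C (IV), D (V), Em (vi), F#dim (vii°).
Shared triads with their functions: D (I in D major, V in G major); Em (ii in D major, vi in G major); G (IV in D major, I in G major); Bm (vi in D major, iii in G major).

D, Em, G, Bm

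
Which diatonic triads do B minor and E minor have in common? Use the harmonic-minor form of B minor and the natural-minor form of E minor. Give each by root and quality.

Triads in B minor (harmonic minor): Bm (i), C#dim (ii°), Daug (III+), Em (iv), F# (V), G (VI), A#dim (vii°).
Triads in E minor (natural minor): Em (i), F#dim (ii°), G (III), Am (iv), Bm (v), C (VI), D (VII).
Shared triads with their functions: Bm (i in B minor, v in E minor); Em (iv in B minor, i in E minor); G (VI in B minor, III in E minor).

Bm, Em, G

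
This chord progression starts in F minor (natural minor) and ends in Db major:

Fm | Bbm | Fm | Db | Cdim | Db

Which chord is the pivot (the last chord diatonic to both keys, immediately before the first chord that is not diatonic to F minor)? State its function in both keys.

Chords diatonic to F minor: Fm, Gdim, Ab, Bbm, Cm, Db, Eb.
Reading the progression, the first chord not in that set is Cdim, so the modulation leaves F minor there.
The chord immediately before Cdim is Db, which is diatonic to both keys: VI in F minor and I in Db major.

Db — VI in F minor, I in Db major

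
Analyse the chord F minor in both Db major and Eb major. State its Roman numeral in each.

The scale of Db major is Db Eb F Gb Ab Bb C; F is degree 3, and the triad built there (F-Ab-C) is minor, so it is iii.
The scale of Eb major is Eb F G Ab Bb C D; F is degree 2, and the triad built there (F-Ab-C) is minor, so it is ii.

iii in Db major; ii in Eb major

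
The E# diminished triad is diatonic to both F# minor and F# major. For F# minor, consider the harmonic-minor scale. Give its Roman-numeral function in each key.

The scale of F# minor (harmonic minor) is F# G# A B C# D E#; E# is degree 7, and the triad built there (E#-G#-B) is diminished, so it is vii°.
The scale of F# major is F# G# A# B C# D# E#; E# is degree 7, and the triad built there (E#-G#-B) is diminished, so it is vii°.

vii° in F# minor; vii° in F# major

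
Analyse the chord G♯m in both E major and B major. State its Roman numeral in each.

The scale of E major is E F♯ G♯ A B C♯ D♯; G♯ is degree 3, and the triad built there (G♯-B-D♯) is minor, so it is iii.
The scale of B major is B C♯ D♯ E F♯ G♯ A♯; G♯ is degree 6, and the triad built there (G♯-B-D♯) is minor, so it is vi.

iii in E major; vi in B major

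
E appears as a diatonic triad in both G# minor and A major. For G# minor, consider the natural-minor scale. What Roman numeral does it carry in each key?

The scale of G# minor (natural minor) is G# A# B C# D# E F#; E is degree 6, and the triad built there (E-G#-B) is major, so it is VI.
The scale of A major is A B C# D E F# G#; E is degree 5, and the triad built there (E-G#-B) is major, so it is V.

VI in G# minor; V in A major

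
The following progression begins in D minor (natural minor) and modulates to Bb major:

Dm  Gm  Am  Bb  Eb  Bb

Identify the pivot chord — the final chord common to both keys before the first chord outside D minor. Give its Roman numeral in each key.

Chords diatonic to D minor: Dm, Edim, F, Gm, Am, Bb, C.
Reading the progression, the first chord not in that set is Eb, so the modulation leaves D minor there.
The chord immediately before Eb is Bb, which is diatonic to both keys: VI in D minor and I in Bb major.

Bb — VI in D minor, I in Bb major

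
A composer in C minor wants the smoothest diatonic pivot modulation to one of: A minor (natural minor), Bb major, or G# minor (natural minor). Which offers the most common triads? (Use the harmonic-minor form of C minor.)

Triads of C minor (harmonic minor): C minor (i), D diminished (ii°), Eb augmented (III+), F minor (iv), G major (V), Ab major (VI), B diminished (vii°).
A minor (natural minor) shares 2: G, Bdim.
Bb major shares 1: Cm.
G# minor (natural minor) shares 0: none.
The most common triads (2) are shared with A minor.

A minor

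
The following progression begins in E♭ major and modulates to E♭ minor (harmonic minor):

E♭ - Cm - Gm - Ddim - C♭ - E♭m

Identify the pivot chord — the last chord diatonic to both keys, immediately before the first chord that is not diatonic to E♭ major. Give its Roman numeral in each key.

Ddim — vii° in E♭ major, vii° in E♭ minor

Chords diatonic to E♭ major: E♭, Fm, Gm, A♭, B♭, Cm, Ddim.
Reading the progression, the first chord not in that set is C♭, so the modulation leaves E♭ major there.
The chord immediately before C♭ is Ddim, which is diatonic to both keys: vii° in E♭ major and vii° in E♭ minor.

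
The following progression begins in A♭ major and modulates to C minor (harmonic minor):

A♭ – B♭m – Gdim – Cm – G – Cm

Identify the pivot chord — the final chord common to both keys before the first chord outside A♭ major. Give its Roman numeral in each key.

Chords diatonic to A♭ major: A♭, B♭m, Cm, D♭, E♭, Fm, Gdim.
Reading the progression, the first chord not in that set is G, so the modulation leaves A♭ major there.
The chord immediately before G is Cm, which is diatonic to both keys: iii in A♭ major and i in C minor.

Cm — iii in A♭ major, i in C minor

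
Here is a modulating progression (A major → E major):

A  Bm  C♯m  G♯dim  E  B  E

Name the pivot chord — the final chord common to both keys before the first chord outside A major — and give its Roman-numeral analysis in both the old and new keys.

Chords diatonic to A major: A, Bm, C♯m, D, E, F♯m, G♯dim.
Reading the progression, the first chord not in that set is B, so the modulation leaves A major there.
The chord immediately before B is E, which is diatonic to both keys: V in A major and I in E major.

E — V in A major, I in E major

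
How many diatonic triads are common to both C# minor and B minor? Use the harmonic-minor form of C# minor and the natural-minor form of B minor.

2

Diatonic triads of C# minor (harmonic minor): C#m (i), D#dim (ii°), Eaug (III+), F#m (iv), G# (V), A (VI), B#dim (vii°).
Diatonic triads of B minor (natural minor): Bm (i), C#dim (ii°), D (III), Em (iv), F#m (v), G (VI), A (VII).
Matching root and quality in both lists: F#m, A.
That gives 2 common triads.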